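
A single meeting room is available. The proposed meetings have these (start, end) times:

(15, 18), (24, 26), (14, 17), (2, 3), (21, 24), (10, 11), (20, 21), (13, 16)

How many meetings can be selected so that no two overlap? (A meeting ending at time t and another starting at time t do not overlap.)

6

Greedy by earliest finish: after sorting by end time, pick each interval compatible with the last pick.
By end time: (2,3), (10,11), (13,16), (14,17), (15,18), (20,21), (21,24), (24,26).
Pick (2,3); next start ≥ 3 → (10,11); next start ≥ 11 → (13,16); next start ≥ 16 → (20,21); next start ≥ 21 → (21,24); next start ≥ 24 → (24,26).
Selected 6 meetings.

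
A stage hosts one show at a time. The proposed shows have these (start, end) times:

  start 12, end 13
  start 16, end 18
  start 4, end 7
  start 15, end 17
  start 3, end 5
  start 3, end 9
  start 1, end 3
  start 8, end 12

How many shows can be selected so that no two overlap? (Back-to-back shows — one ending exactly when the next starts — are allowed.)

5

Sorted by end: (1,3)  (3,5)  (4,7)  (3,9)  (8,12)  (12,13)  (15,17)  (16,18)
take (1,3); take (3,5); skip (3,9); take (8,12); take (12,13); take (15,17).
Selected 5 shows.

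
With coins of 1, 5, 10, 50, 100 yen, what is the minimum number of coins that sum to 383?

Greedy: take as many of the largest coin as possible, then repeat with the remainder.
383 − 3×100→83 − 1×50→33 − 3×10→3 − 3×1→0
Total coins = 3 + 1 + 3 + 3 = 10

10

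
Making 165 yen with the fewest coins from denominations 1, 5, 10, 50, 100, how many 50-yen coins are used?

1

Greedy: take as many of the largest coin as possible, then repeat with the remainder.
165 − 1×100→65 − 1×50→15 − 1×10→5 − 1×5→0
Count of 50: 1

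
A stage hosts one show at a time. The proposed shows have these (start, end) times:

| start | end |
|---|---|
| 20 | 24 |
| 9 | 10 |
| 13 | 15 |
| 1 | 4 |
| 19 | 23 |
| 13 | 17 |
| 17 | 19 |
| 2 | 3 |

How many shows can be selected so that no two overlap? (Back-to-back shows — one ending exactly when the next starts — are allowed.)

5

Greedy by earliest finish: after sorting by end time, pick each interval compatible with the last pick.
Sorted by end: (2,3)  (1,4)  (9,10)  (13,15)  (13,17)  (17,19)  (19,23)  (20,24)
take (2,3); take (9,10); take (13,15); take (17,19); take (19,23).
Selected 5 shows.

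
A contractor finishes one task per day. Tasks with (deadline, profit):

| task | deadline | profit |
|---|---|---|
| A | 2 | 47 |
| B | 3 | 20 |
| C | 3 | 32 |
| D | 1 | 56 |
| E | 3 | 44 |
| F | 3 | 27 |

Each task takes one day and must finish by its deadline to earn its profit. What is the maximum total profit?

147

Profit order: D=56 A=47 E=44 C=32 F=27 B=20
Assign: D→slot 1, A→slot 2, E→slot 3, C skipped, F skipped, B skipped.
Slots: [1:D] [2:A] [3:E]
Profit = 56 + 47 + 44 = 147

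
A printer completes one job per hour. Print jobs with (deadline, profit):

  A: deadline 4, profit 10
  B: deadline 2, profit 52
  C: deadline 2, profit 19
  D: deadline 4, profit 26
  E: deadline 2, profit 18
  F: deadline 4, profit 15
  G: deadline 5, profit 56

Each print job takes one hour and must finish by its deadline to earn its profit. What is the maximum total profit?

168

By profit: G(d5,56), B(d2,52), D(d4,26), C(d2,19), E(d2,18), F(d4,15), A(d4,10)
G→slot 5; B→slot 2; D→slot 4; C→slot 1; E skipped; F→slot 3; A skipped.
Profit = 19 + 52 + 15 + 26 + 56 = 168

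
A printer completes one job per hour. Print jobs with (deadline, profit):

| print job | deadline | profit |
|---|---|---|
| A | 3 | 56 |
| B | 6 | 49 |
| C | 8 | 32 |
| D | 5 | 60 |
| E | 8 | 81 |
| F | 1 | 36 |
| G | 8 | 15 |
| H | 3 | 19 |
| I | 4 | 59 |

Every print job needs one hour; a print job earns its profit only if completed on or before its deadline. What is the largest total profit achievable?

392

Sort by profit descending; place each in the latest free slot ≤ its deadline.
By profit: E(d8,81), D(d5,60), I(d4,59), A(d3,56), B(d6,49), F(d1,36), C(d8,32), H(d3,19), G(d8,15)
E→slot 8; D→slot 5; I→slot 4; A→slot 3; B→slot 6; F→slot 1; C→slot 7; H→slot 2; G skipped.
Profit = 36 + 19 + 56 + 59 + 60 + 49 + 32 + 81 = 392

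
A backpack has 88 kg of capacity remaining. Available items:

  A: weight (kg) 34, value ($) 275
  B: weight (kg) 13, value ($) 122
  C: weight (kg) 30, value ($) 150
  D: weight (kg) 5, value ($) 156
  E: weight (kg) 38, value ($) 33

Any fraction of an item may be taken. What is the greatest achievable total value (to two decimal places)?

Greedy by value/weight ratio, highest first.
Order: D (156/5=31.20) > B (122/13=9.38) > A (275/34=8.09) > C (150/30=5.00) > E (33/38=0.87)
Fill: take D (5 @ 156) → take B (13 @ 122) → take A (34 @ 275) → take C (30 @ 150) → take 6/38 of E → 5.21; 88/88 used.
Total value = 708.21

708.21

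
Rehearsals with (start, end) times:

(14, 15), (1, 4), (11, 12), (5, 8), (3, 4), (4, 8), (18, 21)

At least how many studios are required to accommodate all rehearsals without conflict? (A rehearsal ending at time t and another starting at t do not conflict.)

2

Count concurrent intervals with a sweep; the peak is the room count.
Events (time:±→running): 1:+→1 3:+→2 … peak 2.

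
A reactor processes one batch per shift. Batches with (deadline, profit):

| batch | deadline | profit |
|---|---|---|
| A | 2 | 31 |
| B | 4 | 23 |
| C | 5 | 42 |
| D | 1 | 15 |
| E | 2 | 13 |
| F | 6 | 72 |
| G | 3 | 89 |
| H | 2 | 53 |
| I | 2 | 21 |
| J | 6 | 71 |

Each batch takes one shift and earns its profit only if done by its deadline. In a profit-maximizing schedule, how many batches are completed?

6

Sort by profit descending; place each in the latest free slot ≤ its deadline.
By profit: G(d3,89), F(d6,72), J(d6,71), H(d2,53), C(d5,42), A(d2,31), B(d4,23), I(d2,21), D(d1,15), E(d2,13)
G→slot 3; F→slot 6; J→slot 5; H→slot 2; C→slot 4; A→slot 1; B skipped; I skipped; D skipped; E skipped.
6 of 10 scheduled.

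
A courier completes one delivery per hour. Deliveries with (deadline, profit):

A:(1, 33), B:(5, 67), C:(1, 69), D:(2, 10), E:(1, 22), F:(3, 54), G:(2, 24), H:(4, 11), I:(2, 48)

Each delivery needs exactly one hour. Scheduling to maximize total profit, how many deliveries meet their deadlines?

Sort by profit descending; place each in the latest free slot ≤ its deadline.
Profit order: C=69 B=67 F=54 I=48 A=33 G=24 E=22 H=11 D=10
Assign: C→slot 1, B→slot 5, F→slot 3, I→slot 2, A skipped, G skipped, E skipped, H→slot 4, D skipped.
Slots: [1:C] [2:I] [3:F] [4:H] [5:B]
5 of 9 scheduled.

5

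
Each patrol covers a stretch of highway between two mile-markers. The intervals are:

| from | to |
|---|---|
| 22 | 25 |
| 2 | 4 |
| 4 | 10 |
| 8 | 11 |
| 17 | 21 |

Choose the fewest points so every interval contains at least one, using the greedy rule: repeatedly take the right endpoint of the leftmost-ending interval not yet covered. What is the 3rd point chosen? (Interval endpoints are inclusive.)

21

Sorted: [2,4] [4,10] [8,11] [17,21] [22,25]
{[2,4],[4,10]} hit by 4; {[8,11]} hit by 11; {[17,21]} hit by 21; {[22,25]} hit by 25.
Points: 4, 11, 21, 25 (4 total).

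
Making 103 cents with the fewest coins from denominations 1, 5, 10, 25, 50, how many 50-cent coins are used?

2

Use the largest denomination that fits, subtract, and repeat.
103 = 2×50 + 3×1
Count of 50: 2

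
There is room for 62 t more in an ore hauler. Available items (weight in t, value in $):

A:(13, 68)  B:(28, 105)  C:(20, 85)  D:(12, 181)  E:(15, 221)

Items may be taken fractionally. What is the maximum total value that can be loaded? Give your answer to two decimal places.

562.50

Sort by value per unit weight and fill in that order.
Order: D (181/12=15.08) > E (221/15=14.73) > A (68/13=5.23) > C (85/20=4.25) > B (105/28=3.75)
Fill: take D (12 @ 181) → take E (15 @ 221) → take A (13 @ 68) → take C (20 @ 85) → take 2/28 of B → 7.50; 62/62 used.
Total value = 562.50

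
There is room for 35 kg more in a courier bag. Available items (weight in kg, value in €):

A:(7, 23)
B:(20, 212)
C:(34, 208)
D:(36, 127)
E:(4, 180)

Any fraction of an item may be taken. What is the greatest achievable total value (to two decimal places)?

Greedy by value/weight ratio, highest first.
Order: E (180/4=45.00) > B (212/20=10.60) > C (208/34=6.12) > D (127/36=3.53) > A (23/7=3.29)
Fill: take E (4 @ 180) → take B (20 @ 212) → take 11/34 of C → 67.29; 35/35 used.
Total value = 459.29

459.29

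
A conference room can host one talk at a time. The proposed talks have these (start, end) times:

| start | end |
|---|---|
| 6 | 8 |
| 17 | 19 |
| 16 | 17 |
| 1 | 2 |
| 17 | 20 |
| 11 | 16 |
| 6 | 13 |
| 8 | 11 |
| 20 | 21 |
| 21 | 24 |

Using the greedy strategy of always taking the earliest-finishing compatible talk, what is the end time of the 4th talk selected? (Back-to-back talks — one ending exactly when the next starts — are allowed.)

Sorted by end: (1,2)  (6,8)  (8,11)  (6,13)  (11,16)  (16,17)  (17,19)  (17,20)  (20,21)  (21,24)
take (1,2); take (6,8); take (8,11); take (11,16); take (16,17); take (17,19); take (20,21); take (21,24).
Selected: (1,2) (6,8) (8,11) (11,16) (16,17) (17,19) (20,21) (21,24)

16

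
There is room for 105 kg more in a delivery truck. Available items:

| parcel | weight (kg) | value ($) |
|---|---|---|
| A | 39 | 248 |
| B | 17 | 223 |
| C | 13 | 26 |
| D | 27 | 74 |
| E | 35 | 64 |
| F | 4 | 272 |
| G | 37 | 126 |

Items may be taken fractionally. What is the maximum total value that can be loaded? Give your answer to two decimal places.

890.93

Greedy by value/weight ratio, highest first.
Order: F (272/4=68.00) > B (223/17=13.12) > A (248/39=6.36) > G (126/37=3.41) > D (74/27=2.74) > C (26/13=2.00) > E (64/35=1.83)
Fill: take F (4 @ 272) → take B (17 @ 223) → take A (39 @ 248) → take G (37 @ 126) → take 8/27 of D → 21.93; 105/105 used.
Total value = 890.93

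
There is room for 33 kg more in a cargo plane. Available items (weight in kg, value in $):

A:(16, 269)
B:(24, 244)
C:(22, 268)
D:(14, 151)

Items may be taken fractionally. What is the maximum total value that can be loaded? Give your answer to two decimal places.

476.09

Greedy by value/weight ratio, highest first.
Ratios (sorted): A 16.81, C 12.18, D 10.79, B 10.17
take A (16 @ 269); take 17/22 of C → 207.09. Capacity used 33/33.
Total value = 476.09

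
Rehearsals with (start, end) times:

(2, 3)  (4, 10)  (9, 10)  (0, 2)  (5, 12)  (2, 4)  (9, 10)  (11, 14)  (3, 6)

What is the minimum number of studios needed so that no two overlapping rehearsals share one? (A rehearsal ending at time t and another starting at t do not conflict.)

Count concurrent intervals with a sweep; the peak is the room count.
Events (time:±→running): 0:+→1 2:-→0 2:+→1 2:+→2 3:-→1 3:+→2 4:-→1 4:+→2 5:+→3 6:-→2 9:+→3 9:+→4 … peak 4.

4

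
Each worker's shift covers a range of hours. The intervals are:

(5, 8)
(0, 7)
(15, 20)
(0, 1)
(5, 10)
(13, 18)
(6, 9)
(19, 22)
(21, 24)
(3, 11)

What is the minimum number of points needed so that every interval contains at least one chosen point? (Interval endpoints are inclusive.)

4

Sort by right endpoint; whenever an interval is uncovered, place a point at its right end.
Sorted: [0,1] [0,7] [5,8] [6,9] [5,10] [3,11] [13,18] [15,20] [19,22] [21,24]
{[0,1],[0,7]} hit by 1; {[5,8],[6,9],[5,10],[3,11]} hit by 8; {[13,18],[15,20]} hit by 18; {[19,22],[21,24]} hit by 22.
Points: 1, 8, 18, 22 (4 total).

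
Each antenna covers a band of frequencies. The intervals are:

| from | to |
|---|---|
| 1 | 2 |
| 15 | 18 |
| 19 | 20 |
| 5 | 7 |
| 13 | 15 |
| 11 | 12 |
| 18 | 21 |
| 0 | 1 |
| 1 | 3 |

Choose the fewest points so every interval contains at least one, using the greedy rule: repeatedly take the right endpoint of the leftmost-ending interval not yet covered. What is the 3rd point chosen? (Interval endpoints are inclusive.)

12

By right end: [0,1]  [1,2]  [1,3]  [5,7]  [11,12]  [13,15]  [15,18]  [19,20]  [18,21]
[0,1] uncovered → point at 1; [5,7] uncovered → point at 7; [11,12] uncovered → point at 12; [13,15] uncovered → point at 15; [19,20] uncovered → point at 20.
Points: 1, 7, 12, 15, 20 (5 total).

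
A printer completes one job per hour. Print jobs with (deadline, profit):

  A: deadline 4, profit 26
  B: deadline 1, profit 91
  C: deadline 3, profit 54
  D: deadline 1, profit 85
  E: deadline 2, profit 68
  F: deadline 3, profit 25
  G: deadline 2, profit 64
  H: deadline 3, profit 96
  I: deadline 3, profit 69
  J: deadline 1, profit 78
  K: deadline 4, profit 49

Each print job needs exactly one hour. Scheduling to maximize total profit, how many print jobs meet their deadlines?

Sort by profit descending; place each in the latest free slot ≤ its deadline.
By profit: H(d3,96), B(d1,91), D(d1,85), J(d1,78), I(d3,69), E(d2,68), G(d2,64), C(d3,54), K(d4,49), A(d4,26), F(d3,25)
H→slot 3; B→slot 1; D skipped; J skipped; I→slot 2; E skipped; G skipped; C skipped; K→slot 4; A skipped; F skipped.
4 of 11 scheduled.

4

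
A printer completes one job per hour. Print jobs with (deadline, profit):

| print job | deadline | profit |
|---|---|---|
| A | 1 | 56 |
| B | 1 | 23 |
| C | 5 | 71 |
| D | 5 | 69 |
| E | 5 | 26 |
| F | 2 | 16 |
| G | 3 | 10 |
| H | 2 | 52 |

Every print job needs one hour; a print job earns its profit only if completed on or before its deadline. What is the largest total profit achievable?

Sort by profit descending; place each in the latest free slot ≤ its deadline.
By profit: C(d5,71), D(d5,69), A(d1,56), H(d2,52), E(d5,26), B(d1,23), F(d2,16), G(d3,10)
C→slot 5; D→slot 4; A→slot 1; H→slot 2; E→slot 3; B skipped; F skipped; G skipped.
Profit = 56 + 52 + 26 + 69 + 71 = 274

274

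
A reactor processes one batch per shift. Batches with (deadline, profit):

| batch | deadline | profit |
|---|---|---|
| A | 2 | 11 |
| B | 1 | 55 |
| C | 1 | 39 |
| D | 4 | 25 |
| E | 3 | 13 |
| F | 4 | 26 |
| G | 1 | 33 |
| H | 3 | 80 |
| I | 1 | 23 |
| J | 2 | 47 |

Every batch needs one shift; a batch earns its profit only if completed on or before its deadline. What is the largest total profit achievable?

208

Sort by profit descending; place each in the latest free slot ≤ its deadline.
By profit: H(d3,80), B(d1,55), J(d2,47), C(d1,39), G(d1,33), F(d4,26), D(d4,25), I(d1,23), E(d3,13), A(d2,11)
H→slot 3; B→slot 1; J→slot 2; C skipped; G skipped; F→slot 4; D skipped; I skipped; E skipped; A skipped.
Profit = 55 + 47 + 80 + 26 = 208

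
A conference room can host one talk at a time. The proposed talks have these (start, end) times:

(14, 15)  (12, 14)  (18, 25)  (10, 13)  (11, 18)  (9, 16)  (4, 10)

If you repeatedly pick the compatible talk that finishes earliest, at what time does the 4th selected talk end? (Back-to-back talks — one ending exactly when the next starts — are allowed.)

25

Greedy by earliest finish: after sorting by end time, pick each interval compatible with the last pick.
Sorted by end: (4,10)  (10,13)  (12,14)  (14,15)  (9,16)  (11,18)  (18,25)
take (4,10); take (10,13); skip (12,14); take (14,15); take (18,25).
Selected: (4,10) (10,13) (14,15) (18,25)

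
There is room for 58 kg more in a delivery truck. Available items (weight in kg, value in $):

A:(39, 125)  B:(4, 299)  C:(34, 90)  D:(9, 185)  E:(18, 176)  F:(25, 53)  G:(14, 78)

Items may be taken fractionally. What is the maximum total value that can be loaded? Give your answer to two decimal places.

779.67

Ratios (sorted): B 74.75, D 20.56, E 9.78, G 5.57, A 3.21, C 2.65, F 2.12
take B (4 @ 299); take D (9 @ 185); take E (18 @ 176); take G (14 @ 78); take 13/39 of A → 41.67. Capacity used 58/58.
Total value = 779.67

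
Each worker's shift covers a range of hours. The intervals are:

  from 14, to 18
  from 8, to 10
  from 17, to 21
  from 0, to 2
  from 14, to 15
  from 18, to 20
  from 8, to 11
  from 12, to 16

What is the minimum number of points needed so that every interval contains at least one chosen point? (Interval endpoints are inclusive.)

Sort by right endpoint; whenever an interval is uncovered, place a point at its right end.
Sorted: [0,2] [8,10] [8,11] [14,15] [12,16] [14,18] [18,20] [17,21]
{[0,2]} hit by 2; {[8,10],[8,11]} hit by 10; {[14,15],[12,16],[14,18]} hit by 15; {[18,20],[17,21]} hit by 20.
Points: 2, 10, 15, 20 (4 total).

4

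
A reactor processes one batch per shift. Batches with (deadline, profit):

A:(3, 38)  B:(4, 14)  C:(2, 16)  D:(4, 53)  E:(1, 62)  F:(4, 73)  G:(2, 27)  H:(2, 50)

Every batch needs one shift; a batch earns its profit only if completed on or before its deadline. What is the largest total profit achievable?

Take jobs in profit order; each goes to the latest open slot no later than its deadline.
Profit order: F=73 E=62 D=53 H=50 A=38 G=27 C=16 B=14
Assign: F→slot 4, E→slot 1, D→slot 3, H→slot 2, A skipped, G skipped, C skipped, B skipped.
Slots: [1:E] [2:H] [3:D] [4:F]
Profit = 62 + 50 + 53 + 73 = 238

238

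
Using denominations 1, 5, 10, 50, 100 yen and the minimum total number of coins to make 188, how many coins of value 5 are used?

Use the largest denomination that fits, subtract, and repeat.
188 − 1×100→88 − 1×50→38 − 3×10→8 − 1×5→3 − 3×1→0
Count of 5: 1

1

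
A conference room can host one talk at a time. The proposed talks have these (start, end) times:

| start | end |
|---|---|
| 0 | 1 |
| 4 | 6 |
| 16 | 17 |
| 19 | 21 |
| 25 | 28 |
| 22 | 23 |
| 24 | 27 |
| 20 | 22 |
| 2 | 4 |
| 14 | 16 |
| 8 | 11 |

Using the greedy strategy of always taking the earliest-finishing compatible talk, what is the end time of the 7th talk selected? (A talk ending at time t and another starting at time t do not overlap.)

Greedy by earliest finish: after sorting by end time, pick each interval compatible with the last pick.
By end time: (0,1), (2,4), (4,6), (8,11), (14,16), (16,17), (19,21), (20,22), (22,23), (24,27), (25,28).
Pick (0,1); next start ≥ 1 → (2,4); next start ≥ 4 → (4,6); next start ≥ 6 → (8,11); next start ≥ 11 → (14,16); next start ≥ 16 → (16,17); next start ≥ 17 → (19,21); next start ≥ 21 → (22,23); next start ≥ 23 → (24,27).
Selected: (0,1) (2,4) (4,6) (8,11) (14,16) (16,17) (19,21) (22,23) (24,27)

21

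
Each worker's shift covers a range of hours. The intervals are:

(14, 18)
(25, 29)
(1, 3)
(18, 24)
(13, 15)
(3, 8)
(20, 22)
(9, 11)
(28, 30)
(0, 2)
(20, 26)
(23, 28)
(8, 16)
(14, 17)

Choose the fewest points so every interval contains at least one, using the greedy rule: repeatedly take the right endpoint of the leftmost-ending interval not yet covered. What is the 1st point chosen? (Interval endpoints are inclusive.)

2

Sort by right endpoint; whenever an interval is uncovered, place a point at its right end.
By right end: [0,2]  [1,3]  [3,8]  [9,11]  [13,15]  [8,16]  [14,17]  [14,18]  [20,22]  [18,24]  [20,26]  [23,28]  [25,29]  [28,30]
[0,2] uncovered → point at 2; [3,8] uncovered → point at 8; [9,11] uncovered → point at 11; [13,15] uncovered → point at 15; [20,22] uncovered → point at 22; [23,28] uncovered → point at 28.
Points: 2, 8, 11, 15, 22, 28 (6 total).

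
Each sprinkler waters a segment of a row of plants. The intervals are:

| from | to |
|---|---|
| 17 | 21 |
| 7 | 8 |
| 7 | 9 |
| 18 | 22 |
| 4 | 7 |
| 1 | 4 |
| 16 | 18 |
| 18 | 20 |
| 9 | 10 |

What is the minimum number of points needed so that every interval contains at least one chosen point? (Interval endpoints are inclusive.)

4

Process intervals by earliest right end; each time one isn't hit yet, stab at its right endpoint.
Sorted: [1,4] [4,7] [7,8] [7,9] [9,10] [16,18] [18,20] [17,21] [18,22]
{[1,4],[4,7]} hit by 4; {[7,8],[7,9]} hit by 8; {[9,10]} hit by 10; {[16,18],[18,20],[17,21],[18,22]} hit by 18.
Points: 4, 8, 10, 18 (4 total).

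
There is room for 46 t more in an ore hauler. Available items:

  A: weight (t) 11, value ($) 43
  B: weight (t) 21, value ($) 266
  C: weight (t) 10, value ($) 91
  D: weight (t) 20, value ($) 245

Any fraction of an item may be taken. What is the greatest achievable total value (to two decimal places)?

Greedy by value/weight ratio, highest first.
Order: B (266/21=12.67) > D (245/20=12.25) > C (91/10=9.10) > A (43/11=3.91)
Fill: take B (21 @ 266) → take D (20 @ 245) → take 5/10 of C → 45.50; 46/46 used.
Total value = 556.50

556.50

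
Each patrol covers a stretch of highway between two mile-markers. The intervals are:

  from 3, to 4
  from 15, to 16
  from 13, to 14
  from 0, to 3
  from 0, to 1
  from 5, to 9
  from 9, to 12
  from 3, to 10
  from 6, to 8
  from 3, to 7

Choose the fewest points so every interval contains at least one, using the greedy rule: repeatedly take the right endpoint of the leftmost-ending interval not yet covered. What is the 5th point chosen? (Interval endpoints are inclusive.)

By right end: [0,1]  [0,3]  [3,4]  [3,7]  [6,8]  [5,9]  [3,10]  [9,12]  [13,14]  [15,16]
[0,1] uncovered → point at 1; [3,4] uncovered → point at 4; [6,8] uncovered → point at 8; [9,12] uncovered → point at 12; [13,14] uncovered → point at 14; [15,16] uncovered → point at 16.
Points: 1, 4, 8, 12, 14, 16 (6 total).

14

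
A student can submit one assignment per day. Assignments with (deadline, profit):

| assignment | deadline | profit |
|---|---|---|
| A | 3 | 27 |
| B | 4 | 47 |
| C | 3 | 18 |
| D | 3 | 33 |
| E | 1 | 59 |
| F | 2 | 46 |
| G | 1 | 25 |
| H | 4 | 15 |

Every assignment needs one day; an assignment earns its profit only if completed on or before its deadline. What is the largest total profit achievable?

185

Profit order: E=59 B=47 F=46 D=33 A=27 G=25 C=18 H=15
Assign: E→slot 1, B→slot 4, F→slot 2, D→slot 3, A skipped, G skipped, C skipped, H skipped.
Slots: [1:E] [2:F] [3:D] [4:B]
Profit = 59 + 46 + 33 + 47 = 185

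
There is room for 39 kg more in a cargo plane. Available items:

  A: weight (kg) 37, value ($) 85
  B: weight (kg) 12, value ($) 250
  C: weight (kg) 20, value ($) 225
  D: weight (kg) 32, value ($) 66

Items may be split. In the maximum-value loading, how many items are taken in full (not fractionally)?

2

Greedy by value/weight ratio, highest first.
Ratios (sorted): B 20.83, C 11.25, A 2.30, D 2.06
take B (12 @ 250); take C (20 @ 225); take 7/37 of A → 16.08. Capacity used 39/39.
2 item(s) taken whole; one partial (take 7/37 of A).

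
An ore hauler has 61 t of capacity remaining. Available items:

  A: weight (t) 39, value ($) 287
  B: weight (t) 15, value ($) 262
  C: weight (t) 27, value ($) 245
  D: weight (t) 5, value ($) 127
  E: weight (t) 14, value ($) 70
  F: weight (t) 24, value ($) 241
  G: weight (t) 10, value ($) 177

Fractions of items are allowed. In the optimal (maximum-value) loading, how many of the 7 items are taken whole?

Sort by value per unit weight and fill in that order.
Order: D (127/5=25.40) > G (177/10=17.70) > B (262/15=17.47) > F (241/24=10.04) > C (245/27=9.07) > A (287/39=7.36) > E (70/14=5.00)
Fill: take D (5 @ 127) → take G (10 @ 177) → take B (15 @ 262) → take F (24 @ 241) → take 7/27 of C → 63.52; 61/61 used.
4 item(s) taken whole; one partial (take 7/27 of C).

4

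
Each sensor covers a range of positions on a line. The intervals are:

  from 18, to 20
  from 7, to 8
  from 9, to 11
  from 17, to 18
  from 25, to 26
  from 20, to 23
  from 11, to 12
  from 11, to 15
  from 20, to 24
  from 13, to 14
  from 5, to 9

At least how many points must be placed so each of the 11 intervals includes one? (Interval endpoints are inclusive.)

Sort by right endpoint; whenever an interval is uncovered, place a point at its right end.
Sorted: [7,8] [5,9] [9,11] [11,12] [13,14] [11,15] [17,18] [18,20] [20,23] [20,24] [25,26]
{[7,8],[5,9]} hit by 8; {[9,11],[11,12]} hit by 11; {[13,14],[11,15]} hit by 14; {[17,18],[18,20]} hit by 18; {[20,23],[20,24]} hit by 23; {[25,26]} hit by 26.
Points: 8, 11, 14, 18, 23, 26 (6 total).

6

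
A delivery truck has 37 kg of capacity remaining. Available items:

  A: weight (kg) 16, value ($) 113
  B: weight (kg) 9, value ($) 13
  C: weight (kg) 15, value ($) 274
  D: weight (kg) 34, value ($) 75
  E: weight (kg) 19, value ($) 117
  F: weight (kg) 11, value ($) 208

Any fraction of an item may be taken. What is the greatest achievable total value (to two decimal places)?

559.69

Ratios (sorted): F 18.91, C 18.27, A 7.06, E 6.16, D 2.21, B 1.44
take F (11 @ 208); take C (15 @ 274); take 11/16 of A → 77.69. Capacity used 37/37.
Total value = 559.69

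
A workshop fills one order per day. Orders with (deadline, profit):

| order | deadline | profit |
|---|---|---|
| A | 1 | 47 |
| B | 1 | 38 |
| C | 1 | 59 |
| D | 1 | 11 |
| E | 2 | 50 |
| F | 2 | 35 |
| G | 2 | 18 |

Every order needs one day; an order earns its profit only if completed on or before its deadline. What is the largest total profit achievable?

109

Profit order: C=59 E=50 A=47 B=38 F=35 G=18 D=11
Assign: C→slot 1, E→slot 2, A skipped, B skipped, F skipped, G skipped, D skipped.
Slots: [1:C] [2:E]
Profit = 59 + 50 = 109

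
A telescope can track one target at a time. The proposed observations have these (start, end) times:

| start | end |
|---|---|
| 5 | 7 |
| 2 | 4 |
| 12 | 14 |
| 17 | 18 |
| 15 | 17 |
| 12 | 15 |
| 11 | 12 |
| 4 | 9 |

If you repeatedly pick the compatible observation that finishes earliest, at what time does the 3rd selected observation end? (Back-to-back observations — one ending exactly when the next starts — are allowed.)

Order by finish time; keep every interval that doesn't clash with the previous kept one.
Sorted by end: (2,4)  (5,7)  (4,9)  (11,12)  (12,14)  (12,15)  (15,17)  (17,18)
take (2,4); take (5,7); skip (4,9); take (11,12); take (12,14); take (15,17); take (17,18).
Selected: (2,4) (5,7) (11,12) (12,14) (15,17) (17,18)

12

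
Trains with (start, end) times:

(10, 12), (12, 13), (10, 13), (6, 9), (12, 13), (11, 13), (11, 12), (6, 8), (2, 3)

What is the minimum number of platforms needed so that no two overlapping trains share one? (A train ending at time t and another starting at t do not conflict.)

4

Events (time:±→running): 2:+→1 3:-→0 6:+→1 6:+→2 8:-→1 9:-→0 10:+→1 10:+→2 11:+→3 11:+→4 … peak 4.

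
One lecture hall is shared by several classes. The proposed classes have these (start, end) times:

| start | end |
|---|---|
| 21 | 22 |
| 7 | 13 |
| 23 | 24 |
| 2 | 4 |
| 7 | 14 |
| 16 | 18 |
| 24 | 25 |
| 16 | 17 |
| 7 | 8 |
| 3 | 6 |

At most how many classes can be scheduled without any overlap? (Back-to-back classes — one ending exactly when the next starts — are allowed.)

Sorted by end: (2,4)  (3,6)  (7,8)  (7,13)  (7,14)  (16,17)  (16,18)  (21,22)  (23,24)  (24,25)
take (2,4); skip (3,6); take (7,8); skip (7,14); take (16,17); take (21,22); take (23,24); take (24,25).
Selected 6 classes.

6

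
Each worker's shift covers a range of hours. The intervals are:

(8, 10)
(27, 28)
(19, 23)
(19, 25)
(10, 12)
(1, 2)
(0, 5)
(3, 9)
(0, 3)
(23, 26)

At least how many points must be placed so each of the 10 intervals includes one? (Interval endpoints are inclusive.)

By right end: [1,2]  [0,3]  [0,5]  [3,9]  [8,10]  [10,12]  [19,23]  [19,25]  [23,26]  [27,28]
[1,2] uncovered → point at 2; [3,9] uncovered → point at 9; [10,12] uncovered → point at 12; [19,23] uncovered → point at 23; [27,28] uncovered → point at 28.
Points: 2, 9, 12, 23, 28 (5 total).

5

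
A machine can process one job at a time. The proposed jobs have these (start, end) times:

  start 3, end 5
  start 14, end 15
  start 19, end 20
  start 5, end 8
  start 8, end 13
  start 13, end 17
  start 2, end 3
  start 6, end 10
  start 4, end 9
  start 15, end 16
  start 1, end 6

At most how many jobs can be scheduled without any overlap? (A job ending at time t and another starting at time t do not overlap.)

7

Sorted by end: (2,3)  (3,5)  (1,6)  (5,8)  (4,9)  (6,10)  (8,13)  (14,15)  (15,16)  (13,17)  (19,20)
take (2,3); take (3,5); skip (1,6); take (5,8); skip (4,9); skip (6,10); take (8,13); take (14,15); take (15,16); take (19,20).
Selected 7 jobs.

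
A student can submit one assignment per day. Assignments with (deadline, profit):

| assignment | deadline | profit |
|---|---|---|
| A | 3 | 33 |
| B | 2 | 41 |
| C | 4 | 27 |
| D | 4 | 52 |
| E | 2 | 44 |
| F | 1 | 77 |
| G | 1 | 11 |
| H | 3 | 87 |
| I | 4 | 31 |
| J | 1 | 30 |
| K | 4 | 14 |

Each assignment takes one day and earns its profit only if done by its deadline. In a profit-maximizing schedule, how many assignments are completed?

Profit order: H=87 F=77 D=52 E=44 B=41 A=33 I=31 J=30 C=27 K=14 G=11
Assign: H→slot 3, F→slot 1, D→slot 4, E→slot 2, B skipped, A skipped, I skipped, J skipped, C skipped, K skipped, G skipped.
Slots: [1:F] [2:E] [3:H] [4:D]
4 of 11 scheduled.

4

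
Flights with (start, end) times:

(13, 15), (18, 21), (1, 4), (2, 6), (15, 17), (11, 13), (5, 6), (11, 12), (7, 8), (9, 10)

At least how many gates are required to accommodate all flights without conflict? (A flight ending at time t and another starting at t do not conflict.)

The answer is the maximum number of intervals overlapping at any instant.
starts: [1, 2, 5, 7, 9, 11, 11, 13, 15, 18]
ends:   [4, 6, 6, 8, 10, 12, 13, 15, 17, 21]
s1→1 s2→2  — peak 2.

2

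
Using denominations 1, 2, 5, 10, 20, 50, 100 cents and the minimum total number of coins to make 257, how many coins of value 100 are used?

2

Greedy: take as many of the largest coin as possible, then repeat with the remainder.
257 − 2×100→57 − 1×50→7 − 1×5→2 − 1×2→0
Count of 100: 2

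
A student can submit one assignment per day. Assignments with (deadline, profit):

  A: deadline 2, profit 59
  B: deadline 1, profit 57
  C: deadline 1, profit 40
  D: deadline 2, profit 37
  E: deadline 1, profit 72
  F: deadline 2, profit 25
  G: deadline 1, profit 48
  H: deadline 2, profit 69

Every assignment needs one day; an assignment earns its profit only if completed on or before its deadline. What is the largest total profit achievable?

141

Take jobs in profit order; each goes to the latest open slot no later than its deadline.
By profit: E(d1,72), H(d2,69), A(d2,59), B(d1,57), G(d1,48), C(d1,40), D(d2,37), F(d2,25)
E→slot 1; H→slot 2; A skipped; B skipped; G skipped; C skipped; D skipped; F skipped.
Profit = 72 + 69 = 141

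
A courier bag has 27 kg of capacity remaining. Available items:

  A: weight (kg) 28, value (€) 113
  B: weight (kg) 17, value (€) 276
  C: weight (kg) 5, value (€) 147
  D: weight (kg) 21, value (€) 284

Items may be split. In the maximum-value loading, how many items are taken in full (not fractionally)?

Order: C (147/5=29.40) > B (276/17=16.24) > D (284/21=13.52) > A (113/28=4.04)
Fill: take C (5 @ 147) → take B (17 @ 276) → take 5/21 of D → 67.62; 27/27 used.
2 item(s) taken whole; one partial (take 5/21 of D).

2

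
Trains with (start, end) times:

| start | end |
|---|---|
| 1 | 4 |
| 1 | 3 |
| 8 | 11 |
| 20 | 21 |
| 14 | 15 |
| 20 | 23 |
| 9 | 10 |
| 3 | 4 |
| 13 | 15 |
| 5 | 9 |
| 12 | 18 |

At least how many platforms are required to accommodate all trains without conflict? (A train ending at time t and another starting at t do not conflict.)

3

The answer is the maximum number of intervals overlapping at any instant.
Events (time:±→running): 1:+→1 1:+→2 3:-→1 3:+→2 4:-→1 4:-→0 5:+→1 8:+→2 9:-→1 9:+→2 10:-→1 11:-→0 12:+→1 13:+→2 14:+→3 … peak 3.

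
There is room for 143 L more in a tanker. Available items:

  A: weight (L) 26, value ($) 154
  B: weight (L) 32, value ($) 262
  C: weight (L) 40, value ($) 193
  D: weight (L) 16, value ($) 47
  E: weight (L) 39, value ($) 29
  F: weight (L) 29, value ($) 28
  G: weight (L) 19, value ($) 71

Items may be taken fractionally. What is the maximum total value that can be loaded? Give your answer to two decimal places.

Sort by value per unit weight and fill in that order.
Ratios (sorted): B 8.19, A 5.92, C 4.83, G 3.74, D 2.94, F 0.97, E 0.74
take B (32 @ 262); take A (26 @ 154); take C (40 @ 193); take G (19 @ 71); take D (16 @ 47); take 10/29 of F → 9.66. Capacity used 143/143.
Total value = 736.66

736.66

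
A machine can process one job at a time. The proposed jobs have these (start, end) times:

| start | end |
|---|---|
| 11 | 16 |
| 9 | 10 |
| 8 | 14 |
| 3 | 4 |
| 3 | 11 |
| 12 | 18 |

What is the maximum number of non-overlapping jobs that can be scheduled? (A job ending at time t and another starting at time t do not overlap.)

3

By end time: (3,4), (9,10), (3,11), (8,14), (11,16), (12,18).
Pick (3,4); next start ≥ 4 → (9,10); next start ≥ 10 → (11,16).
Selected 3 jobs.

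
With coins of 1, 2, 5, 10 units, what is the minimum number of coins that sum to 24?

24 = 2×10 + 2×2
Total coins = 2 + 2 = 4

4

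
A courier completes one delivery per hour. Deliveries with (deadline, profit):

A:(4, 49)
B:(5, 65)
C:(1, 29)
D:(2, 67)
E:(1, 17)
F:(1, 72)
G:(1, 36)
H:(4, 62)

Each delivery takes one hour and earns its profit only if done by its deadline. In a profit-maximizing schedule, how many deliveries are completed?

By profit: F(d1,72), D(d2,67), B(d5,65), H(d4,62), A(d4,49), G(d1,36), C(d1,29), E(d1,17)
F→slot 1; D→slot 2; B→slot 5; H→slot 4; A→slot 3; G skipped; C skipped; E skipped.
5 of 8 scheduled.

5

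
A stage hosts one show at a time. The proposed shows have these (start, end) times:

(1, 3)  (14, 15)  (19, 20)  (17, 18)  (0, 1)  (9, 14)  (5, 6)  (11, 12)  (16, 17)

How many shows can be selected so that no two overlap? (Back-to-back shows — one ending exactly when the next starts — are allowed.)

Sort by end time and greedily take each interval whose start is ≥ the last chosen end.
Sorted by end: (0,1)  (1,3)  (5,6)  (11,12)  (9,14)  (14,15)  (16,17)  (17,18)  (19,20)
take (0,1); take (1,3); take (5,6); take (11,12); take (14,15); take (16,17); take (17,18); take (19,20).
Selected 8 shows.

8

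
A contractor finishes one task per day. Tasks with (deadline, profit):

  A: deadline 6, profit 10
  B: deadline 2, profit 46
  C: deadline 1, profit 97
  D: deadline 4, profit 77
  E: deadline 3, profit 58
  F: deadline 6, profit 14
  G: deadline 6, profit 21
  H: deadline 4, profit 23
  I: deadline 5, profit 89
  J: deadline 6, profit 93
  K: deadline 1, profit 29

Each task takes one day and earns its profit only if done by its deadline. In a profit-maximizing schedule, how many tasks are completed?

6

Sort by profit descending; place each in the latest free slot ≤ its deadline.
Profit order: C=97 J=93 I=89 D=77 E=58 B=46 K=29 H=23 G=21 F=14 A=10
Assign: C→slot 1, J→slot 6, I→slot 5, D→slot 4, E→slot 3, B→slot 2, K skipped, H skipped, G skipped, F skipped, A skipped.
Slots: [1:C] [2:B] [3:E] [4:D] [5:I] [6:J]
6 of 11 scheduled.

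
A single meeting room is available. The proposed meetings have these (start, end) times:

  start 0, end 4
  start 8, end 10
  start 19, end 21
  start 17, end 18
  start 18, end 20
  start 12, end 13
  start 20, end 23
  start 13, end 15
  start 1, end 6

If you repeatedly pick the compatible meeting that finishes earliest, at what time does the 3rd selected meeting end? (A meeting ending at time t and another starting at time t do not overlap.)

13

Greedy by earliest finish: after sorting by end time, pick each interval compatible with the last pick.
Sorted by end: (0,4)  (1,6)  (8,10)  (12,13)  (13,15)  (17,18)  (18,20)  (19,21)  (20,23)
take (0,4); take (8,10); take (12,13); take (13,15); take (17,18); take (18,20); take (20,23).
Selected: (0,4) (8,10) (12,13) (13,15) (17,18) (18,20) (20,23)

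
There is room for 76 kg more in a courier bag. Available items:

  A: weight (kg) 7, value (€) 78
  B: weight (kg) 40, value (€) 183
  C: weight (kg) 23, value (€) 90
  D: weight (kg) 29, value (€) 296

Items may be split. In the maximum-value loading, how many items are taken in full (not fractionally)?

3

Ratios (sorted): A 11.14, D 10.21, B 4.58, C 3.91
take A (7 @ 78); take D (29 @ 296); take B (40 @ 183). Capacity used 76/76.
3 item(s) taken whole.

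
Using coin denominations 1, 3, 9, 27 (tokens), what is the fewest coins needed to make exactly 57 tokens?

57 − 2×27→3 − 1×3→0
Total coins = 2 + 1 = 3

3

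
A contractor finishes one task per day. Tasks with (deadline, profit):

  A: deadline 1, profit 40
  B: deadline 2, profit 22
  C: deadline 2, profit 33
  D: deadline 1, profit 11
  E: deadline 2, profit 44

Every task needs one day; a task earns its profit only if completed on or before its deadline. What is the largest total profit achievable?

Sort by profit descending; place each in the latest free slot ≤ its deadline.
By profit: E(d2,44), A(d1,40), C(d2,33), B(d2,22), D(d1,11)
E→slot 2; A→slot 1; C skipped; B skipped; D skipped.
Profit = 40 + 44 = 84

84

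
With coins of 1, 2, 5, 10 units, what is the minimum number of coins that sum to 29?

Use the largest denomination that fits, subtract, and repeat.
29 − 2×10→9 − 1×5→4 − 2×2→0
Total coins = 2 + 1 + 2 = 5

5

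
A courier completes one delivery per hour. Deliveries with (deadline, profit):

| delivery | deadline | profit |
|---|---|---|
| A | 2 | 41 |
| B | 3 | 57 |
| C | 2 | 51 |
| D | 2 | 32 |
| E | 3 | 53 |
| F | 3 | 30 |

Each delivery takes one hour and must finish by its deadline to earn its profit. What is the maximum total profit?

Sort by profit descending; place each in the latest free slot ≤ its deadline.
Profit order: B=57 E=53 C=51 A=41 D=32 F=30
Assign: B→slot 3, E→slot 2, C→slot 1, A skipped, D skipped, F skipped.
Slots: [1:C] [2:E] [3:B]
Profit = 51 + 53 + 57 = 161

161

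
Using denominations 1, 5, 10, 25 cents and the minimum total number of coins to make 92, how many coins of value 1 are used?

92 − 3×25→17 − 1×10→7 − 1×5→2 − 2×1→0
Count of 1: 2

2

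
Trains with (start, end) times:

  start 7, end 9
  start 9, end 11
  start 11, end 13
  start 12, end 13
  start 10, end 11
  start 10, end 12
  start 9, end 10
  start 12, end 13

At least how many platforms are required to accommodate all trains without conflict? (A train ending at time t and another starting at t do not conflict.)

Count concurrent intervals with a sweep; the peak is the room count.
starts: [7, 9, 9, 10, 10, 11, 12, 12]
ends:   [9, 10, 11, 11, 12, 13, 13, 13]
s7→1 e9→0 s9→1 s9→2 e10→1 s10→2 s10→3  — peak 3.

3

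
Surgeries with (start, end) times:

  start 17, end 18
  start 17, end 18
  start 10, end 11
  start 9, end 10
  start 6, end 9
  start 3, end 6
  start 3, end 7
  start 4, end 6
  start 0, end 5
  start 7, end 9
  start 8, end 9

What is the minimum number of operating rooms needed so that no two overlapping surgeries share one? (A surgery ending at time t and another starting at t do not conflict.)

4

Count concurrent intervals with a sweep; the peak is the room count.
starts: [0, 3, 3, 4, 6, 7, 8, 9, 10, 17, 17]
ends:   [5, 6, 6, 7, 9, 9, 9, 10, 11, 18, 18]
s0→1 s3→2 s3→3 s4→4  — peak 4.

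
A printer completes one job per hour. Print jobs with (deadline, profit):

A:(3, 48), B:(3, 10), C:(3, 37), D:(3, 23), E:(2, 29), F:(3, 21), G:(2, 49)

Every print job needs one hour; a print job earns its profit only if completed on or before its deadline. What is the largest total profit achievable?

134

Sort by profit descending; place each in the latest free slot ≤ its deadline.
Profit order: G=49 A=48 C=37 E=29 D=23 F=21 B=10
Assign: G→slot 2, A→slot 3, C→slot 1, E skipped, D skipped, F skipped, B skipped.
Slots: [1:C] [2:G] [3:A]
Profit = 37 + 49 + 48 = 134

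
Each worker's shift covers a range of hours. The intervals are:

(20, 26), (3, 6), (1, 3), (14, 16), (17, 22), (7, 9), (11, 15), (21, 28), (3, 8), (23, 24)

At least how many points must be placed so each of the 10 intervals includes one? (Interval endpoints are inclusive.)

Sort by right endpoint; whenever an interval is uncovered, place a point at its right end.
Sorted: [1,3] [3,6] [3,8] [7,9] [11,15] [14,16] [17,22] [23,24] [20,26] [21,28]
{[1,3],[3,6],[3,8]} hit by 3; {[7,9]} hit by 9; {[11,15],[14,16]} hit by 15; {[17,22]} hit by 22; {[23,24],[20,26],[21,28]} hit by 24.
Points: 3, 9, 15, 22, 24 (5 total).

5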